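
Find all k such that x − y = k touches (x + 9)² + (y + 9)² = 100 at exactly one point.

k = ±10√2

Tangency holds when the distance from the centre (−9, −9) to the line equals the radius 10:
|1·(−9) − 1·(−9) − k| / √2 = 10
|k| = 10√2.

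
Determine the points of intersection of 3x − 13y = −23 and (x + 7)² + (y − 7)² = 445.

Substitute y = (23 + 3x)/13:
178x² + 1958x − 62300 = 0  ⟹  x² + 11x − 350 = 0
x = 14 or x = −25, giving (14, 5) and (−25, −4).

(−25, −4) and (14, 5)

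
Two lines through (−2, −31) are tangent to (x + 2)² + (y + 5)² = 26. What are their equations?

5x − y = 21 and 5x + y = −41

Let a tangent through (−2, −31) have slope m. Its distance from (−2, −5) must equal √26:
(0m − (26))² = 26(m² + 1)
m² − 25 = 0, so m = 5 or m = −5.
With m = 5: 5x − y = 21. With m = −5: 5x + y = −41.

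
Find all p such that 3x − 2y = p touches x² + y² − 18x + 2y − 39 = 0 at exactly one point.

For a tangent, require d(centre, line) = r = 11.
|3·9 − 2·(−1) − p| / √13 = 11
|p − (29)| = 11√13.

p = 29 ± 11√13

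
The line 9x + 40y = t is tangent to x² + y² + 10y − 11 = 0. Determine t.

t = −446 or t = 46

For a tangent, require d(centre, line) = r = 6.
|9·0 + 40·(−5) − t| / √1681 = 6
|t − (−200)| = 6·41, so t = 46 or t = −446.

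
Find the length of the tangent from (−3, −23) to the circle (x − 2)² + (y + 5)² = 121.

2√57

Centre (2, −5), r² = 121. |PO|² = (−5)² + (−18)² = 349.
Power of the point: PT² = |PO|² − r² = 228, so PT = 2√57.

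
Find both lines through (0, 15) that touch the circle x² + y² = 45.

2x + y = 15 and 2x − y = −15

Write the tangent as mx − y + (15 − m·(0)) = 0 and set its distance from the centre to 3√5:
[m·(0) − (−15)]² = 45(m² + 1)
m² − 4 = 0, so m = −2 or m = 2.
Through (0, 15) these give 2x + y = 15 and 2x − y = −15.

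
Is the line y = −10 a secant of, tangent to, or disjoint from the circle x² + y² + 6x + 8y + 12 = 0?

Substituting the line into the circle gives x² + 6x + 32 = 0.
Discriminant = (6)² − 4·1·(32) = −92 < 0.
No real roots: the line does not meet the circle.

disjoint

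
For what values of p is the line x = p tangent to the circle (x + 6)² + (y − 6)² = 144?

p = −18 or p = 6

The line touches the circle iff its distance from (−6, 6) is 12:
|1·(−6) + 0·6 − p| / √1 = 12
|p − (−6)| = 12, so p = 6 or p = −18.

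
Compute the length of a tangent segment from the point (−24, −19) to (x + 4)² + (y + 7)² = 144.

20

Centre (−4, −7), r² = 144. |PO|² = (−20)² + (−12)² = 544.
The tangent meets the radius at right angles, so tangent² = |PO|² − r² = 544 − 144 = 400.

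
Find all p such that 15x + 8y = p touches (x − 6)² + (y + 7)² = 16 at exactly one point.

Tangency holds when the distance from the centre (6, −7) to the line equals the radius 4:
|15·6 + 8·(−7) − p| / √289 = 4
|p − (34)| = 4·17, so p = 102 or p = −34.

p = −34 or p = 102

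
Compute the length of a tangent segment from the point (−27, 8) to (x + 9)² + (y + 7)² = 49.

Centre (−9, −7), r² = 49. |PO|² = (−18)² + (15)² = 549.
By the tangent–radius right angle, tangent length = √(|PO|² − r²) = √500 = 10√5.

10√5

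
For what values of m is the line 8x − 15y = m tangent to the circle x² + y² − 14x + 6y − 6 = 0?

m = −35 or m = 237

The line touches the circle iff its distance from (7, −3) is 8:
|8·7 − 15·(−3) − m| / √289 = 8
|m − (101)| = 8·17, so m = 237 or m = −35.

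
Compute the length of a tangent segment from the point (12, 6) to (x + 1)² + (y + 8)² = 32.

3√37

With centre O = (−1, −8), |OP|² = 365 and r² = 32.
The tangent meets the radius at right angles, so tangent² = |PO|² − r² = 365 − 32 = 333.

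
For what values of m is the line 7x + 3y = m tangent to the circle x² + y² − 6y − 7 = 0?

m = 9 ± 4√58

For a tangent, require d(centre, line) = r = 4.
|7·0 + 3·3 − m| / √58 = 4
|m − (9)| = 4√58.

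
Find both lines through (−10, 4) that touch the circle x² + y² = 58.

7x + 3y = −58 and 3x − 7y = −58

A line y − (4) = m(x − (−10)) is tangent when its distance from (0, 0) is √58:
[m·(10) − (−4)]² = 58(m² + 1)
21m² + 40m − 21 = 0, so m = −7/3 or m = 3/7.
With m = −7/3: 7x + 3y = −58. With m = 3/7: 3x − 7y = −58.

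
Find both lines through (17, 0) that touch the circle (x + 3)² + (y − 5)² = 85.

6x + 7y = 102 and 2x − 9y = 34

Let a tangent through (17, 0) have slope m. Its distance from (−3, 5) must equal √85:
(−20m − (5))² = 85(m² + 1)
63m² + 40m − 12 = 0, so m = −6/7 or m = 2/9.
Through (17, 0) these give 6x + 7y = 102 and 2x − 9y = 34.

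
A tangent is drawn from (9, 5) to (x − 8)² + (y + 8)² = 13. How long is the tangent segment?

The centre is (8, −8) and r = √13. The square of the distance from P to the centre is 1 + 169 = 170.
By the tangent–radius right angle, tangent length = √(|PO|² − r²) = √157.

√157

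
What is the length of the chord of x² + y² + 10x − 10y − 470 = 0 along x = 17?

Centre (−5, 5), r² = 520. Perpendicular distance d from centre to line = |−22| / √1 = 22.
Chord = 2√(r² − d²) = 2·√(36) = 12.

12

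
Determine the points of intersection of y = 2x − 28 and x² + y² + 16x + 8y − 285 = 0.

(5, −18) and (11, −6)

From the line, y = 2x − 28. Substituting:
5x² − 80x + 275 = 0  ⟹  x² − 16x + 55 = 0
x = 11 or x = 5, giving (11, −6) and (5, −18).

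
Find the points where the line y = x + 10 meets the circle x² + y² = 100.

Express y = x + 10 and substitute into the circle:
2x² + 20x = 0  ⟹  x² + 10x = 0
x = 0 or x = −10, giving (0, 10) and (−10, 0).

(−10, 0) and (0, 10)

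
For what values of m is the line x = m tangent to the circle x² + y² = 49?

For a tangent, require d(centre, line) = r = 7.
|1·0 + 0·0 − m| / √1 = 7
|m| = 7, so m = 7 or m = −7.

m = −7 or m = 7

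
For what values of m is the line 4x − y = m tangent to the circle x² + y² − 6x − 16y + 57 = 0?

The line touches the circle iff its distance from (3, 8) is 4:
|4·3 − 1·8 − m| / √17 = 4
|m − (4)| = 4√17.

m = 4 ± 4√17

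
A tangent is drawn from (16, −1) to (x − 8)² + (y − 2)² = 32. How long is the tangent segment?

With centre O = (8, 2), |OP|² = 73 and r² = 32.
By the tangent–radius right angle, tangent length = √(|PO|² − r²) = √41.

√41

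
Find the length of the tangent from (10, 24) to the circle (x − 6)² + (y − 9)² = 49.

8√3

The centre is (6, 9) and r = 7. The square of the distance from P to the centre is 16 + 225 = 241.
Power of the point: PT² = |PO|² − r² = 192, so PT = 8√3.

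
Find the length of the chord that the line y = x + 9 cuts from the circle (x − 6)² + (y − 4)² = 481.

The distance from (6, 4) to the line is 11/√2, and r² = 481.
Half the chord is √(r² − d²) = √(841/2), so the full chord is 29√2.

29√2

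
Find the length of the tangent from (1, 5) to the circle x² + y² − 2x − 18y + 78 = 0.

2√3

The centre is (1, 9) and r = 2. The square of the distance from P to the centre is 0 + 16 = 16.
The tangent meets the radius at right angles, so tangent² = |PO|² − r² = 16 − 4 = 12.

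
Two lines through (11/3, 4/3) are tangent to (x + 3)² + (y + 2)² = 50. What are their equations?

A line y − (4/3) = m(x − (11/3)) is tangent when its distance from (−3, −2) is 5√2:
(−20/3m − (−10/3))² = 50(m² + 1)
m² + 8m + 7 = 0, so m = −7 or m = −1.
With m = −7: 7x + y = 27. With m = −1: x + y = 5.

7x + y = 27 and x + y = 5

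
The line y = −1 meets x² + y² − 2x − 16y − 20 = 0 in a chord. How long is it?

4

Express y = −1 and substitute into the circle:
x² − 2x − 3 = 0
x = 3 or x = −1, giving (3, −1) and (−1, −1).
Chord length = distance between (3, −1) and (−1, −1) = √16 = 4.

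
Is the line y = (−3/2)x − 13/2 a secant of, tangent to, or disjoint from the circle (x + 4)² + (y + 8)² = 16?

d² = (3·(−4) + 2·(−8) − (−13))²/13 = 225/13; r² = 16.
Since d² > r², the line lies outside the circle.

disjoint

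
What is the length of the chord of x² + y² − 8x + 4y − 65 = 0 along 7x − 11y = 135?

Centre (4, −2), r² = 85. Perpendicular distance d from centre to line = |−85| / √170 = 85/√170.
Chord = 2√(r² − d²) = 2·√(85/2) = √170.

√170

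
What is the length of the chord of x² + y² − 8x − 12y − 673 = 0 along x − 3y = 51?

From the line, y = (−51 + x)/3. Substituting:
10x² − 210x − 1620 = 0  ⟹  x² − 21x − 162 = 0
x = 27 or x = −6, giving (27, −8) and (−6, −19).
Chord length = distance between (27, −8) and (−6, −19) = √1210 = 11√10.

11√10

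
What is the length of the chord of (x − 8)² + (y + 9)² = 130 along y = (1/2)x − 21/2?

The distance from (8, −9) to the line is 5/√5, and r² = 130.
Chord = 2√(r² − d²) = 2·√(125) = 10√5.

10√5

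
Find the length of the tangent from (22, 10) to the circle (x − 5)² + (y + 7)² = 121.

√457

Centre (5, −7), r² = 121. |PO|² = (17)² + (17)² = 578.
The tangent meets the radius at right angles, so tangent² = |PO|² − r² = 578 − 121 = 457.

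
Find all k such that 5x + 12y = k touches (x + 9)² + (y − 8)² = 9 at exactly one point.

k = 12 or k = 90

The line touches the circle iff its distance from (−9, 8) is 3:
|5·(−9) + 12·8 − k| / √169 = 3
|k − (51)| = 3·13, so k = 90 or k = 12.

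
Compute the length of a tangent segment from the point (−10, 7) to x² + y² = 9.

2√35

With centre O = (0, 0), |OP|² = 149 and r² = 9.
The tangent meets the radius at right angles, so tangent² = |PO|² − r² = 149 − 9 = 140.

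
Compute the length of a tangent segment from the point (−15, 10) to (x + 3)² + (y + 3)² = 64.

The centre is (−3, −3) and r = 8. The square of the distance from P to the centre is 144 + 169 = 313.
By the tangent–radius right angle, tangent length = √(|PO|² − r²) = √249.

√249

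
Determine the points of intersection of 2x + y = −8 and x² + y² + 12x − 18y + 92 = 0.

Express y = −2x − 8 and substitute into the circle:
5x² + 80x + 300 = 0  ⟹  x² + 16x + 60 = 0
x = −6 or x = −10, giving (−6, 4) and (−10, 12).

(−10, 12) and (−6, 4)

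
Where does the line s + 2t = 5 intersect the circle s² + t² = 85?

(−7, 6) and (9, −2)

From the line, t = (5 − s)/2. Substituting:
5s² − 10s − 315 = 0  ⟹  s² − 2s − 63 = 0
s = 9 or s = −7, giving (9, −2) and (−7, 6).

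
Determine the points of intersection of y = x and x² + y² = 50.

Substitute y = x:
2x² − 50 = 0  ⟹  x² − 25 = 0
x = 5 or x = −5, giving (5, 5) and (−5, −5).

(−5, −5) and (5, 5)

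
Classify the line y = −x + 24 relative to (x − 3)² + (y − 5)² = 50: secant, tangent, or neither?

Substituting the line into the circle gives 2x² − 44x + 320 = 0.
Discriminant = (−44)² − 4·2·(320) = −624 < 0.
No real roots: the line does not meet the circle.

neither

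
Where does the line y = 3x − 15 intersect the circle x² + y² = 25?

Express y = 3x − 15 and substitute into the circle:
10x² − 90x + 200 = 0  ⟹  x² − 9x + 20 = 0
x = 5 or x = 4, giving (5, 0) and (4, −3).

(4, −3) and (5, 0)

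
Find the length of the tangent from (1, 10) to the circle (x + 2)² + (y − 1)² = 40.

Centre (−2, 1), r² = 40. |PO|² = (3)² + (9)² = 90.
The tangent meets the radius at right angles, so tangent² = |PO|² − r² = 90 − 40 = 50.

5√2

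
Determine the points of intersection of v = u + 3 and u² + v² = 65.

From the line, v = u + 3. Substituting:
2u² + 6u − 56 = 0  ⟹  u² + 3u − 28 = 0
u = 4 or u = −7, giving (4, 7) and (−7, −4).

(−7, −4) and (4, 7)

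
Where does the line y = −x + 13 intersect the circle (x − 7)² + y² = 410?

(−4, 17) and (24, −11)

Substitute y = −x + 13:
2x² − 40x − 192 = 0  ⟹  x² − 20x − 96 = 0
x = 24 or x = −4, giving (24, −11) and (−4, 17).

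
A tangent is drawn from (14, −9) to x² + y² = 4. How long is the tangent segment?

The centre is (0, 0) and r = 2. The square of the distance from P to the centre is 196 + 81 = 277.
Power of the point: PT² = |PO|² − r² = 273, so PT = √273.

√273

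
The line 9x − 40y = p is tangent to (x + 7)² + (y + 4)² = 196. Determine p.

For a tangent, require d(centre, line) = r = 14.
|9·(−7) − 40·(−4) − p| / √1681 = 14
|p − (97)| = 14·41, so p = 671 or p = −477.

p = −477 or p = 671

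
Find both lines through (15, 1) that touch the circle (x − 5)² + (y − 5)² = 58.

3x − 7y = 38 and 7x + 3y = 108

A line y − (1) = m(x − (15)) is tangent when its distance from (5, 5) is √58:
[m·(−10) − (4)]² = 58(m² + 1)
21m² + 40m − 21 = 0, so m = 3/7 or m = −7/3.
With m = 3/7: 3x − 7y = 38. With m = −7/3: 7x + 3y = 108.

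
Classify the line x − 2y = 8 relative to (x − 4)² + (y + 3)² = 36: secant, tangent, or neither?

secant

Substituting the line into the circle gives 5x² − 36x − 76 = 0.
Δ = 1296 − (−1520) = 2816.
Two real roots: the line is a secant.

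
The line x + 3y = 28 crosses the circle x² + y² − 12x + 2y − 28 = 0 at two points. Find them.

Express y = (28 − x)/3 and substitute into the circle:
10x² − 170x + 700 = 0  ⟹  x² − 17x + 70 = 0
x = 10 or x = 7, giving (10, 6) and (7, 7).

(7, 7) and (10, 6)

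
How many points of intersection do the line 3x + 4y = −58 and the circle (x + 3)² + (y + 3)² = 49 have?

0

d² = (3·(−3) + 4·(−3) − (−58))²/25 = 1369/25; r² = 49.
Since d² > r², the line lies outside the circle.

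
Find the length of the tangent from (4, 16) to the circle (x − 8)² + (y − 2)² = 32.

6√5

The centre is (8, 2) and r = 4√2. The square of the distance from P to the centre is 16 + 196 = 212.
The tangent meets the radius at right angles, so tangent² = |PO|² − r² = 212 − 32 = 180.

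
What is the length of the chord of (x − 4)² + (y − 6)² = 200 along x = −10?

4

The line gives x = −10. Substituting into the circle:
y² − 12y + 32 = 0
y = 8 or y = 4, giving (−10, 8) and (−10, 4).
Chord length = distance between (−10, 8) and (−10, 4) = √16 = 4.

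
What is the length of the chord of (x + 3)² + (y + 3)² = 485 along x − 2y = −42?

Substitute y = (42 + x)/2:
5x² + 120x + 400 = 0  ⟹  x² + 24x + 80 = 0
x = −4 or x = −20, giving (−4, 19) and (−20, 11).
|(−4, 19) − (−20, 11)| = √((16)² + (8)²) = 8√5.

8√5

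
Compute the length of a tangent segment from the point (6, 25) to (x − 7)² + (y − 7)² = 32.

Centre (7, 7), r² = 32. |PO|² = (−1)² + (18)² = 325.
The tangent meets the radius at right angles, so tangent² = |PO|² − r² = 325 − 32 = 293.

√293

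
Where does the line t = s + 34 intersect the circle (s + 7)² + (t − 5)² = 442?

Express t = s + 34 and substitute into the circle:
2s² + 72s + 448 = 0  ⟹  s² + 36s + 224 = 0
s = −8 or s = −28, giving (−8, 26) and (−28, 6).

(−28, 6) and (−8, 26)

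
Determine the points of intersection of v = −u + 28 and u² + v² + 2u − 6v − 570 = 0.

From the line, v = −u + 28. Substituting:
2u² − 48u + 46 = 0  ⟹  u² − 24u + 23 = 0
u = 23 or u = 1, giving (23, 5) and (1, 27).

(1, 27) and (23, 5)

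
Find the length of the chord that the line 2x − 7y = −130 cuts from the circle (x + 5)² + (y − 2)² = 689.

6√53

Express y = (130 + 2x)/7 and substitute into the circle:
53x² + 954x − 19080 = 0  ⟹  x² + 18x − 360 = 0
x = 12 or x = −30, giving (12, 22) and (−30, 10).
Chord length = distance between (12, 22) and (−30, 10) = √1908 = 6√53.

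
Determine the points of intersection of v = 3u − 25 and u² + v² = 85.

(6, −7) and (9, 2)

Substitute v = 3u − 25:
10u² − 150u + 540 = 0  ⟹  u² − 15u + 54 = 0
u = 9 or u = 6, giving (9, 2) and (6, −7).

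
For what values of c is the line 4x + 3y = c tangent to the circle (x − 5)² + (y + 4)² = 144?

Tangency holds when the distance from the centre (5, −4) to the line equals the radius 12:
|4·5 + 3·(−4) − c| / √25 = 12
|c − (8)| = 12·5, so c = 68 or c = −52.

c = −52 or c = 68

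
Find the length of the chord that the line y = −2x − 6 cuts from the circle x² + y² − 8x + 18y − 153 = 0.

14√5

The distance from (4, −9) to the line is 5/√5, and r² = 250.
Chord = 2√(r² − d²) = 2·√(245) = 14√5.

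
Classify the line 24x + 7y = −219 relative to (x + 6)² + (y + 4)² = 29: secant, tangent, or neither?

secant

Centre (−6, −4), r² = 29. Distance² from centre to line = (47)²/625 = 2209/625.
Since d² < r², the line cuts the circle twice.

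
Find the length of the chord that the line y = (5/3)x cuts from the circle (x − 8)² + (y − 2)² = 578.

Substitute y = (5x)/3:
34x² − 204x − 4590 = 0  ⟹  x² − 6x − 135 = 0
x = 15 or x = −9, giving (15, 25) and (−9, −15).
|(15, 25) − (−9, −15)| = √((24)² + (40)²) = 8√34.

8√34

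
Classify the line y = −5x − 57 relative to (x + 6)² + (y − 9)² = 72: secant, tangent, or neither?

secant

Centre (−6, 9), r² = 72. Distance² from centre to line = (36)²/26 = 648/13.
Since d² < r², the line cuts the circle twice.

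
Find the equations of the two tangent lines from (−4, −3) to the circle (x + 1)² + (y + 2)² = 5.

x + 2y = −10 and 2x − y = −5

Write the tangent as mx − y + (−3 − m·(−4)) = 0 and set its distance from the centre to √5:
[m·(3) − (1)]² = 5(m² + 1)
2m² − 3m − 2 = 0, so m = −1/2 or m = 2.
With m = −1/2: x + 2y = −10. With m = 2: 2x − y = −5.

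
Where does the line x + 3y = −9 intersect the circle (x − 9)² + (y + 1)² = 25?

(6, −5) and (9, −6)

From the line, y = (−9 − x)/3. Substituting:
10x² − 150x + 540 = 0  ⟹  x² − 15x + 54 = 0
x = 9 or x = 6, giving (9, −6) and (6, −5).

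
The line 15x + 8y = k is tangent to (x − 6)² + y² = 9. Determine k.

Tangency holds when the distance from the centre (6, 0) to the line equals the radius 3:
|15·6 + 8·0 − k| / √289 = 3
|k − (90)| = 3·17, so k = 141 or k = 39.

k = 39 or k = 141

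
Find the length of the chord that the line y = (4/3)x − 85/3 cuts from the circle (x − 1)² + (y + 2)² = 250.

The distance from (1, −2) to the line is 75/√25, and r² = 250.
Chord = 2√(r² − d²) = 2·√(25) = 10.

10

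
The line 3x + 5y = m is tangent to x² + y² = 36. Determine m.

Tangency holds when the distance from the centre (0, 0) to the line equals the radius 6:
|3·0 + 5·0 − m| / √34 = 6
|m| = 6√34.

m = ±6√34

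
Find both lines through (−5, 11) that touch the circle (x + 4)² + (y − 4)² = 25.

A line y − (11) = m(x − (−5)) is tangent when its distance from (−4, 4) is 5:
[m·(1) − (−7)]² = 25(m² + 1)
12m² − 7m − 12 = 0, so m = 4/3 or m = −3/4.
With m = 4/3: 4x − 3y = −53. With m = −3/4: 3x + 4y = 29.

4x − 3y = −53 and 3x + 4y = 29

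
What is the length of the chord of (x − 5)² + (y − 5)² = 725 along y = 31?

14

Substitute y = 31:
x² − 10x − 24 = 0
x = 12 or x = −2, giving (12, 31) and (−2, 31).
|(12, 31) − (−2, 31)| = √((14)² + (0)²) = 14.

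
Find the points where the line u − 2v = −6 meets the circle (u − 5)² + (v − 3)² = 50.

Express v = (6 + u)/2 and substitute into the circle:
5u² − 40u − 100 = 0  ⟹  u² − 8u − 20 = 0
u = 10 or u = −2, giving (10, 8) and (−2, 2).

(−2, 2) and (10, 8)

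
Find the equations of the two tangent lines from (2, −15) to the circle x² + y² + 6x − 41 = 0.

7x − y = 29 and x + y = −13

Let a tangent through (2, −15) have slope m. Its distance from (−3, 0) must equal 5√2:
[m·(−5) − (15)]² = 50(m² + 1)
m² − 6m − 7 = 0, so m = 7 or m = −1.
Through (2, −15) these give 7x − y = 29 and x + y = −13.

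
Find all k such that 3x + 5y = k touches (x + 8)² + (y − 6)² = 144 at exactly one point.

The line touches the circle iff its distance from (−8, 6) is 12:
|3·(−8) + 5·6 − k| / √34 = 12
|k − (6)| = 12√34.

k = 6 ± 12√34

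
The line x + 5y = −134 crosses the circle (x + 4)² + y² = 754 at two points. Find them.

(−19, −23) and (1, −27)

Substitute y = (−134 − x)/5:
26x² + 468x − 494 = 0  ⟹  x² + 18x − 19 = 0
x = 1 or x = −19, giving (1, −27) and (−19, −23).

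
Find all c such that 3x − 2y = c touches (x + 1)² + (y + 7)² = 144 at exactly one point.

c = 11 ± 12√13

For a tangent, require d(centre, line) = r = 12.
|3·(−1) − 2·(−7) − c| / √13 = 12
|c − (11)| = 12√13.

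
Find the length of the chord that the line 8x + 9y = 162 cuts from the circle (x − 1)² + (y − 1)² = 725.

4√145

The distance from (1, 1) to the line is 145/√145, and r² = 725.
Chord = 2√(r² − d²) = 2·√(580) = 4√145.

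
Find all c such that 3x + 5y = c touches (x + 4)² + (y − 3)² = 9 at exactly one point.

c = 3 ± 3√34

Tangency holds when the distance from the centre (−4, 3) to the line equals the radius 3:
|3·(−4) + 5·3 − c| / √34 = 3
|c − (3)| = 3√34.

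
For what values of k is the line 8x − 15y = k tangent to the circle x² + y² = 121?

k = −187 or k = 187

Tangency holds when the distance from the centre (0, 0) to the line equals the radius 11:
|8·0 − 15·0 − k| / √289 = 11
|k| = 11·17, so k = 187 or k = −187.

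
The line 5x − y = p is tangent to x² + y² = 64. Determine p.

p = ±8√26

Tangency holds when the distance from the centre (0, 0) to the line equals the radius 8:
|5·0 − 1·0 − p| / √26 = 8
|p| = 8√26.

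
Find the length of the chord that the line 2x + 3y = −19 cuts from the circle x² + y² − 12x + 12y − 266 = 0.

10√13

Substitute y = (−19 − 2x)/3:
13x² − 104x − 2717 = 0  ⟹  x² − 8x − 209 = 0
x = 19 or x = −11, giving (19, −19) and (−11, 1).
|(19, −19) − (−11, 1)| = √((30)² + (−20)²) = 10√13.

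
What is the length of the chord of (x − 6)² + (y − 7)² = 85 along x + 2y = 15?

8√5

Centre (6, 7), r² = 85. Perpendicular distance d from centre to line = |5| / √5 = 5/√5.
Chord = 2√(r² − d²) = 2·√(80) = 8√5.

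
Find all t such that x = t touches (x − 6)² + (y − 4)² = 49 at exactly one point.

t = −1 or t = 13

For a tangent, require d(centre, line) = r = 7.
|1·6 + 0·4 − t| / √1 = 7
|t − (6)| = 7, so t = 13 or t = −1.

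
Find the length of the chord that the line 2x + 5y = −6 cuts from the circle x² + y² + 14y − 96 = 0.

Substitute y = (−6 − 2x)/5:
29x² − 116x − 2784 = 0  ⟹  x² − 4x − 96 = 0
x = 12 or x = −8, giving (12, −6) and (−8, 2).
Chord length = distance between (12, −6) and (−8, 2) = √464 = 4√29.

4√29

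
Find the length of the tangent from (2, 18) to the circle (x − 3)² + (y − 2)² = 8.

√249

Centre (3, 2), r² = 8. |PO|² = (−1)² + (16)² = 257.
By the tangent–radius right angle, tangent length = √(|PO|² − r²) = √249.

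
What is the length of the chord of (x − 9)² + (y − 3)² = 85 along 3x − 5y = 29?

3√34

Express y = (−29 + 3x)/5 and substitute into the circle:
34x² − 714x + 1836 = 0  ⟹  x² − 21x + 54 = 0
x = 18 or x = 3, giving (18, 5) and (3, −4).
|(18, 5) − (3, −4)| = √((15)² + (9)²) = 3√34.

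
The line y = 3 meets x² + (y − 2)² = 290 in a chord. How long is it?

Centre (0, 2), r² = 290. Perpendicular distance d from centre to line = |−1| / √1 = 1.
Chord = 2√(r² − d²) = 2·√(289) = 34.

34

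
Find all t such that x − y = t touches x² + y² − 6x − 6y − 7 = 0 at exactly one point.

The line touches the circle iff its distance from (3, 3) is 5:
|1·3 − 1·3 − t| / √2 = 5
|t| = 5√2.

t = ±5√2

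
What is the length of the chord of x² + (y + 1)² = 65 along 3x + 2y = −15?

Express y = (−15 − 3x)/2 and substitute into the circle:
13x² + 78x − 91 = 0  ⟹  x² + 6x − 7 = 0
x = 1 or x = −7, giving (1, −9) and (−7, 3).
|(1, −9) − (−7, 3)| = √((8)² + (−12)²) = 4√13.

4√13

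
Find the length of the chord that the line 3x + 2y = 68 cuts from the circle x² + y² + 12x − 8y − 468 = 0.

The distance from (−6, 4) to the line is 78/√13, and r² = 520.
Chord = 2√(r² − d²) = 2·√(52) = 4√13.

4√13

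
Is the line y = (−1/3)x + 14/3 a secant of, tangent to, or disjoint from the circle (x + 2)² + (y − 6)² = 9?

d² = (1·(−2) + 3·6 − (14))²/10 = 2/5; r² = 9.
Since d² < r², the line cuts the circle twice.

secant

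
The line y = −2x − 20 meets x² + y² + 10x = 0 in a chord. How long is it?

Express y = −2x − 20 and substitute into the circle:
5x² + 90x + 400 = 0  ⟹  x² + 18x + 80 = 0
x = −8 or x = −10, giving (−8, −4) and (−10, 0).
|(−8, −4) − (−10, 0)| = √((2)² + (−4)²) = 2√5.

2√5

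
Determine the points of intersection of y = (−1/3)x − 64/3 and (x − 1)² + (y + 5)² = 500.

From the line, y = (−64 − x)/3. Substituting:
10x² + 80x − 2090 = 0  ⟹  x² + 8x − 209 = 0
x = 11 or x = −19, giving (11, −25) and (−19, −15).

(−19, −15) and (11, −25)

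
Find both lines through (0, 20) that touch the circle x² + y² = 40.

3x + y = 20 and 3x − y = −20

A line y − (20) = m(x − (0)) is tangent when its distance from (0, 0) is 2√10:
(0m − (−20))² = 40(m² + 1)
m² − 9 = 0, so m = −3 or m = 3.
With m = −3: 3x + y = 20. With m = 3: 3x − y = −20.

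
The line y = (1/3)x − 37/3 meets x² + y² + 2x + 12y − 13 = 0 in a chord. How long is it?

The distance from (−1, −6) to the line is 20/√10, and r² = 50.
Half the chord is √(r² − d²) = √(10), so the full chord is 2√10.

2√10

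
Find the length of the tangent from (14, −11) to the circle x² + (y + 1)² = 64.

2√58

The centre is (0, −1) and r = 8. The square of the distance from P to the centre is 196 + 100 = 296.
Power of the point: PT² = |PO|² − r² = 232, so PT = 2√58.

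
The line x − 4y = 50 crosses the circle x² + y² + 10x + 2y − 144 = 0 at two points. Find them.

From the line, y = (−50 + x)/4. Substituting:
17x² + 68x − 204 = 0  ⟹  x² + 4x − 12 = 0
x = 2 or x = −6, giving (2, −12) and (−6, −14).

(−6, −14) and (2, −12)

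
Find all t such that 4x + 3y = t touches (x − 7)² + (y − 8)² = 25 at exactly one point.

t = 27 or t = 77

The line touches the circle iff its distance from (7, 8) is 5:
|4·7 + 3·8 − t| / √25 = 5
|t − (52)| = 5·5, so t = 77 or t = 27.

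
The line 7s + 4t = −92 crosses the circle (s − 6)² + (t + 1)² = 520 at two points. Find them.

Express t = (−92 − 7s)/4 and substitute into the circle:
65s² + 1040s = 0  ⟹  s² + 16s = 0
s = 0 or s = −16, giving (0, −23) and (−16, 5).

(−16, 5) and (0, −23)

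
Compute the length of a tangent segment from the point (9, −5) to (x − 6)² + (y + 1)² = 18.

Centre (6, −1), r² = 18. |PO|² = (3)² + (−4)² = 25.
The tangent meets the radius at right angles, so tangent² = |PO|² − r² = 25 − 18 = 7.

√7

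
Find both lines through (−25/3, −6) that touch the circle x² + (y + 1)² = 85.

6x + 7y = −92 and 9x + 2y = −87

Let a tangent through (−25/3, −6) have slope m. Its distance from (0, −1) must equal √85:
(25/3m − (5))² = 85(m² + 1)
14m² + 75m + 54 = 0, so m = −6/7 or m = −9/2.
Through (−25/3, −6) these give 6x + 7y = −92 and 9x + 2y = −87.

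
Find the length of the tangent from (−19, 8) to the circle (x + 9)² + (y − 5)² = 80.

The centre is (−9, 5) and r = 4√5. The square of the distance from P to the centre is 100 + 9 = 109.
Power of the point: PT² = |PO|² − r² = 29, so PT = √29.

√29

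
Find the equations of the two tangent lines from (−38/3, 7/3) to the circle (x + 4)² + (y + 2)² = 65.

Write the tangent as mx − y + (7/3 − m·(−38/3)) = 0 and set its distance from the centre to √65:
[m·(26/3) − (−13/3)]² = 65(m² + 1)
7m² + 52m − 32 = 0, so m = 4/7 or m = −8.
With m = 4/7: 4x − 7y = −67. With m = −8: 8x + y = −99.

4x − 7y = −67 and 8x + y = −99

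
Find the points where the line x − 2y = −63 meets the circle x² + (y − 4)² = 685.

Substitute y = (63 + x)/2:
5x² + 110x + 285 = 0  ⟹  x² + 22x + 57 = 0
x = −3 or x = −19, giving (−3, 30) and (−19, 22).

(−19, 22) and (−3, 30)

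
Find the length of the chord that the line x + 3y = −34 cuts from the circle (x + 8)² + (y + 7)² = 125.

Centre (−8, −7), r² = 125. Perpendicular distance d from centre to line = |5| / √10 = 5/√10.
Half the chord is √(r² − d²) = √(245/2), so the full chord is 7√10.

7√10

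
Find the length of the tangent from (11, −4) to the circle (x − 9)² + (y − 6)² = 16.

2√22

Centre (9, 6), r² = 16. |PO|² = (2)² + (−10)² = 104.
Power of the point: PT² = |PO|² − r² = 88, so PT = 2√22.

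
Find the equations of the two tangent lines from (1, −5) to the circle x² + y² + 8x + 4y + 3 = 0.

x − 4y = 21 and 4x + y = −1

Let a tangent through (1, −5) have slope m. Its distance from (−4, −2) must equal √17:
(−5m − (3))² = 17(m² + 1)
4m² + 15m − 4 = 0, so m = 1/4 or m = −4.
Through (1, −5) these give x − 4y = 21 and 4x + y = −1.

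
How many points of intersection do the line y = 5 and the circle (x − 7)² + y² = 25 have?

Substituting the line into the circle gives x² − 14x + 49 = 0.
Δ = 196 − 196 = 0.
A repeated root: the line is tangent.

1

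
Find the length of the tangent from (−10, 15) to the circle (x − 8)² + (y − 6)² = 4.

The centre is (8, 6) and r = 2. The square of the distance from P to the centre is 324 + 81 = 405.
By the tangent–radius right angle, tangent length = √(|PO|² − r²) = √401.

√401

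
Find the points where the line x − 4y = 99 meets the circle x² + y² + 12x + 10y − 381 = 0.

(−5, −26) and (3, −24)

From the line, y = (−99 + x)/4. Substituting:
17x² + 34x − 255 = 0  ⟹  x² + 2x − 15 = 0
x = 3 or x = −5, giving (3, −24) and (−5, −26).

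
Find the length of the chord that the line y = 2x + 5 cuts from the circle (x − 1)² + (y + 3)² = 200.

12√5

Substitute y = 2x + 5:
5x² + 30x − 135 = 0  ⟹  x² + 6x − 27 = 0
x = 3 or x = −9, giving (3, 11) and (−9, −13).
|(3, 11) − (−9, −13)| = √((12)² + (24)²) = 12√5.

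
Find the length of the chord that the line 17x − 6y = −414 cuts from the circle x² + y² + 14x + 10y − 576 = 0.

10√13

The distance from (−7, −5) to the line is 325/√325, and r² = 650.
Half the chord is √(r² − d²) = √(325), so the full chord is 10√13.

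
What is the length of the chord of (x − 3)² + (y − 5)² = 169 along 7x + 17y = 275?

13√2

From the line, y = (275 − 7x)/17. Substituting:
338x² − 4394x − 10140 = 0  ⟹  x² − 13x − 30 = 0
x = 15 or x = −2, giving (15, 10) and (−2, 17).
Chord length = distance between (15, 10) and (−2, 17) = √338 = 13√2.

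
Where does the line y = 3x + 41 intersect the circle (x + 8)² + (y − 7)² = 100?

From the line, y = 3x + 41. Substituting:
10x² + 220x + 1120 = 0  ⟹  x² + 22x + 112 = 0
x = −8 or x = −14, giving (−8, 17) and (−14, −1).

(−14, −1) and (−8, 17)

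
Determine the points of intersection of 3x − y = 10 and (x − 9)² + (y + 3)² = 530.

(−4, −22) and (10, 20)

Substitute y = 3x − 10:
10x² − 60x − 400 = 0  ⟹  x² − 6x − 40 = 0
x = 10 or x = −4, giving (10, 20) and (−4, −22).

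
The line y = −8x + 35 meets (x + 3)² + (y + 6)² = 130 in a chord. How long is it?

Express y = −8x + 35 and substitute into the circle:
65x² − 650x + 1560 = 0  ⟹  x² − 10x + 24 = 0
x = 6 or x = 4, giving (6, −13) and (4, 3).
Chord length = distance between (6, −13) and (4, 3) = √260 = 2√65.

2√65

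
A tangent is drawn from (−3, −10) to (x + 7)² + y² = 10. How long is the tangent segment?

With centre O = (−7, 0), |OP|² = 116 and r² = 10.
The tangent meets the radius at right angles, so tangent² = |PO|² − r² = 116 − 10 = 106.

√106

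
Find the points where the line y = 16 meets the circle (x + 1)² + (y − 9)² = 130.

Express y = 16 and substitute into the circle:
x² + 2x − 80 = 0
x = 8 or x = −10, giving (8, 16) and (−10, 16).

(−10, 16) and (8, 16)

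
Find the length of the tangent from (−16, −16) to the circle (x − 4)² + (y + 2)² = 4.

4√37

With centre O = (4, −2), |OP|² = 596 and r² = 4.
Power of the point: PT² = |PO|² − r² = 592, so PT = 4√37.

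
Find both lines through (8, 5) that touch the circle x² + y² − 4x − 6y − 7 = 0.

Write the tangent as mx − y + (5 − m·(8)) = 0 and set its distance from the centre to 2√5:
[m·(−6) − (−2)]² = 20(m² + 1)
2m² − 3m − 2 = 0, so m = −1/2 or m = 2.
With m = −1/2: x + 2y = 18. With m = 2: 2x − y = 11.

x + 2y = 18 and 2x − y = 11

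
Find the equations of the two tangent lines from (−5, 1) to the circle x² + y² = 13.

2x − 3y = −13 and 3x + 2y = −13

Write the tangent as mx − y + (1 − m·(−5)) = 0 and set its distance from the centre to √13:
[m·(5) − (−1)]² = 13(m² + 1)
6m² + 5m − 6 = 0, so m = 2/3 or m = −3/2.
With m = 2/3: 2x − 3y = −13. With m = −3/2: 3x + 2y = −13.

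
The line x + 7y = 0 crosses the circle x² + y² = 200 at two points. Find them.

Express y = (−x)/7 and substitute into the circle:
50x² − 9800 = 0  ⟹  x² − 196 = 0
x = 14 or x = −14, giving (14, −2) and (−14, 2).

(−14, 2) and (14, −2)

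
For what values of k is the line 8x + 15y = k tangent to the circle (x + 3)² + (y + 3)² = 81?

k = −222 or k = 84

For a tangent, require d(centre, line) = r = 9.
|8·(−3) + 15·(−3) − k| / √289 = 9
|k − (−69)| = 9·17, so k = 84 or k = −222.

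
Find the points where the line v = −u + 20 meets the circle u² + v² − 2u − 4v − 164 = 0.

(6, 14) and (13, 7)

From the line, v = −u + 20. Substituting:
2u² − 38u + 156 = 0  ⟹  u² − 19u + 78 = 0
u = 13 or u = 6, giving (13, 7) and (6, 14).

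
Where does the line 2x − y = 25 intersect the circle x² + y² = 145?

From the line, y = 2x − 25. Substituting:
5x² − 100x + 480 = 0  ⟹  x² − 20x + 96 = 0
x = 12 or x = 8, giving (12, −1) and (8, −9).

(8, −9) and (12, −1)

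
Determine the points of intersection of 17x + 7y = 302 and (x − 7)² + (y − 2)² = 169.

From the line, y = (302 − 17x)/7. Substituting:
338x² − 10478x + 77064 = 0  ⟹  x² − 31x + 228 = 0
x = 19 or x = 12, giving (19, −3) and (12, 14).

(12, 14) and (19, −3)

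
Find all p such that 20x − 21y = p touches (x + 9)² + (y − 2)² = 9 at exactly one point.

p = −309 or p = −135

The line touches the circle iff its distance from (−9, 2) is 3:
|20·(−9) − 21·2 − p| / √841 = 3
|p − (−222)| = 3·29, so p = −135 or p = −309.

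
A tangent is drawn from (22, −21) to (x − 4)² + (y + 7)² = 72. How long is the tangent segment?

8√7

The centre is (4, −7) and r = 6√2. The square of the distance from P to the centre is 324 + 196 = 520.
Power of the point: PT² = |PO|² − r² = 448, so PT = 8√7.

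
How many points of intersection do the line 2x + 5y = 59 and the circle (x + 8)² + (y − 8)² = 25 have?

0

Substituting the line into the circle gives 29x² + 324x + 1336 = 0.
Δ = 104976 − 154976 = −50000.
No real roots: the line does not meet the circle.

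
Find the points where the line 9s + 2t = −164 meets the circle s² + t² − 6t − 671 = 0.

(−22, 17) and (−14, −19)

Substitute t = (−164 − 9s)/2:
85s² + 3060s + 26180 = 0  ⟹  s² + 36s + 308 = 0
s = −14 or s = −22, giving (−14, −19) and (−22, 17).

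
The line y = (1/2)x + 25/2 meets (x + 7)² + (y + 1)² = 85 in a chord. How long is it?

From the line, y = (25 + x)/2. Substituting:
5x² + 110x + 585 = 0  ⟹  x² + 22x + 117 = 0
x = −9 or x = −13, giving (−9, 8) and (−13, 6).
Chord length = distance between (−9, 8) and (−13, 6) = √20 = 2√5.

2√5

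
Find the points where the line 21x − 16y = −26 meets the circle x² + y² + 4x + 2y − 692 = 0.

(−18, −22) and (14, 20)

Express y = (26 + 21x)/16 and substitute into the circle:
697x² + 2788x − 175644 = 0  ⟹  x² + 4x − 252 = 0
x = 14 or x = −18, giving (14, 20) and (−18, −22).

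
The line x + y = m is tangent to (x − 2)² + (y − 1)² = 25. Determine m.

m = 3 ± 5√2

Tangency holds when the distance from the centre (2, 1) to the line equals the radius 5:
|1·2 + 1·1 − m| / √2 = 5
|m − (3)| = 5√2.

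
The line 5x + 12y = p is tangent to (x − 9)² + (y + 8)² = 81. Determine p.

For a tangent, require d(centre, line) = r = 9.
|5·9 + 12·(−8) − p| / √169 = 9
|p − (−51)| = 9·13, so p = 66 or p = −168.

p = −168 or p = 66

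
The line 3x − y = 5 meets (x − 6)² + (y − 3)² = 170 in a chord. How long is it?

8√10

The distance from (6, 3) to the line is 10/√10, and r² = 170.
Chord = 2√(r² − d²) = 2·√(160) = 8√10.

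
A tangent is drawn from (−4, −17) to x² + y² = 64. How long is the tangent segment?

√241

Centre (0, 0), r² = 64. |PO|² = (−4)² + (−17)² = 305.
The tangent meets the radius at right angles, so tangent² = |PO|² − r² = 305 − 64 = 241.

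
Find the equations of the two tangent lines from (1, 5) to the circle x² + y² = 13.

Let a tangent through (1, 5) have slope m. Its distance from (0, 0) must equal √13:
(−1m − (−5))² = 13(m² + 1)
6m² + 5m − 6 = 0, so m = −3/2 or m = 2/3.
Through (1, 5) these give 3x + 2y = 13 and 2x − 3y = −13.

3x + 2y = 13 and 2x − 3y = −13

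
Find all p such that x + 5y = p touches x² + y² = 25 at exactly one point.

p = ±5√26

Tangency holds when the distance from the centre (0, 0) to the line equals the radius 5:
|1·0 + 5·0 − p| / √26 = 5
|p| = 5√26.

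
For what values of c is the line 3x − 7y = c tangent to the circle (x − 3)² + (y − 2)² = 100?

The line touches the circle iff its distance from (3, 2) is 10:
|3·3 − 7·2 − c| / √58 = 10
|c − (−5)| = 10√58.

c = −5 ± 10√58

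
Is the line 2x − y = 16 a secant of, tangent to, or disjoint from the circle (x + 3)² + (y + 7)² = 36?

disjoint

Substituting the line into the circle gives 5x² − 30x + 54 = 0.
Discriminant = (−30)² − 4·5·(54) = −180 < 0.
No real roots: the line does not meet the circle.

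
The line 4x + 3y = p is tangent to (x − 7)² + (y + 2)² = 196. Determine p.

p = −48 or p = 92

For a tangent, require d(centre, line) = r = 14.
|4·7 + 3·(−2) − p| / √25 = 14
|p − (22)| = 14·5, so p = 92 or p = −48.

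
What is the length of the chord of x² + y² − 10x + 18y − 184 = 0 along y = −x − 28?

2√2

From the line, y = −x − 28. Substituting:
2x² + 28x + 96 = 0  ⟹  x² + 14x + 48 = 0
x = −6 or x = −8, giving (−6, −22) and (−8, −20).
|(−6, −22) − (−8, −20)| = √((2)² + (−2)²) = 2√2.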